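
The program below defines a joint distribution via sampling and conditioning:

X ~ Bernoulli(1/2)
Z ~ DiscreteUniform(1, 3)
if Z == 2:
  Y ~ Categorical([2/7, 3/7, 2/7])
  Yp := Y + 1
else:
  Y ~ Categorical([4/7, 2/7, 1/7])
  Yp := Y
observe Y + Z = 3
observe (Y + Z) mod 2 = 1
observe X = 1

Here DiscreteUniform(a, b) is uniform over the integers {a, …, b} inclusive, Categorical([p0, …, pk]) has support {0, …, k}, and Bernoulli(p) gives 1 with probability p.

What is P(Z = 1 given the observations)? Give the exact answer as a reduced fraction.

P(Z = 1 | obs) = 1/8

Enumerate traces; 3 have nonzero weight after conditioning:
  (X=1, Z=1, Y=2) weight 1/42
  (X=1, Z=2, Y=1) weight 1/14
  (X=1, Z=3, Y=0) weight 2/21
Group by Z:
  weight(Z=1) = 1/42
  weight(Z=2) = 1/14
  weight(Z=3) = 2/21
Total weight = 1/42 + 1/14 + 2/21 = 4/21
P(Z=1 | obs) = 1/42 / 4/21 = 1/8
P(Z=2 | obs) = 1/14 / 4/21 = 3/8
P(Z=3 | obs) = 2/21 / 4/21 = 1/2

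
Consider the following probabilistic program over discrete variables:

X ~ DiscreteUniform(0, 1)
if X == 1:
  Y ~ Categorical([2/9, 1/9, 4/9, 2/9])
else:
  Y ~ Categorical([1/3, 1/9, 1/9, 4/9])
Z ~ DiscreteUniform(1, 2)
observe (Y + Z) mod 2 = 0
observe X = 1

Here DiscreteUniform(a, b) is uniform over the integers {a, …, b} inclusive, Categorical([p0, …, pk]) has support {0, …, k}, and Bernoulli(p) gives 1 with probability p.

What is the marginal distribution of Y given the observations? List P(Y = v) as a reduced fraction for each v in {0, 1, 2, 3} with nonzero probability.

P(Y=0) = 2/9, P(Y=1) = 1/9, P(Y=2) = 4/9, P(Y=3) = 2/9

Enumerate traces; 4 have nonzero weight after conditioning:
  (X=1, Y=0, Z=2) weight 1/18
  (X=1, Y=1, Z=1) weight 1/36
  (X=1, Y=2, Z=2) weight 1/9
  (X=1, Y=3, Z=1) weight 1/18
Group by Y:
  weight(Y=0) = 1/18
  weight(Y=1) = 1/36
  weight(Y=2) = 1/9
  weight(Y=3) = 1/18
Total weight = 1/18 + 1/36 + 1/9 + 1/18 = 1/4
P(Y=0 | obs) = 1/18 / 1/4 = 2/9
P(Y=1 | obs) = 1/36 / 1/4 = 1/9
P(Y=2 | obs) = 1/9 / 1/4 = 4/9
P(Y=3 | obs) = 1/18 / 1/4 = 2/9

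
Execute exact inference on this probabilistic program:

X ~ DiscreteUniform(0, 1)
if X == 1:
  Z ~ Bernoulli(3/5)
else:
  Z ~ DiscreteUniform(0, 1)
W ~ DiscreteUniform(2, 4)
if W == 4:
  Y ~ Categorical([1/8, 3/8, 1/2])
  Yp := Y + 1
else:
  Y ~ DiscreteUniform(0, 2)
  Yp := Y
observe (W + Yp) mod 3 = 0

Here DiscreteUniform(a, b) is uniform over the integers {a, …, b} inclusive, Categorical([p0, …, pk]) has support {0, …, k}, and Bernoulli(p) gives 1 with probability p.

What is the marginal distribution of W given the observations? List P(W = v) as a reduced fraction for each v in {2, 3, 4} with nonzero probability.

P(W=2) = 8/25, P(W=3) = 8/25, P(W=4) = 9/25

Enumerate traces; 12 have nonzero weight after conditioning:
  (X=0, Z=0, W=2, Y=1) weight 1/36
  (X=0, Z=0, W=3, Y=0) weight 1/36
  (X=0, Z=0, W=4, Y=1) weight 1/32
  (X=0, Z=1, W=2, Y=1) weight 1/36
  (X=0, Z=1, W=3, Y=0) weight 1/36
  (X=0, Z=1, W=4, Y=1) weight 1/32
  (X=1, Z=0, W=2, Y=1) weight 1/45
  (X=1, Z=0, W=3, Y=0) weight 1/45
  … 4 more
Group by W:
  weight(W=2) = 1/9
  weight(W=3) = 1/9
  weight(W=4) = 1/8
Total weight = 1/9 + 1/9 + 1/8 = 25/72
P(W=2 | obs) = 1/9 / 25/72 = 8/25
P(W=3 | obs) = 1/9 / 25/72 = 8/25
P(W=4 | obs) = 1/8 / 25/72 = 9/25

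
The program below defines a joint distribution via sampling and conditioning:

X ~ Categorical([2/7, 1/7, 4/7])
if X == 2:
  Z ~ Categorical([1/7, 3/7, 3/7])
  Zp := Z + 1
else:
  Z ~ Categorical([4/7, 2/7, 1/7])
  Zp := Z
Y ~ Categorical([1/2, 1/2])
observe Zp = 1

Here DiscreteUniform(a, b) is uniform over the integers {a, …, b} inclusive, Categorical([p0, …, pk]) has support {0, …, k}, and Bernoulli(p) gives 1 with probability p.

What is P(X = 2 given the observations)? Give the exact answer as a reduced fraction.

Enumerate traces; 6 have nonzero weight after conditioning:
  (X=0, Z=1, Y=0) weight 2/49
  (X=0, Z=1, Y=1) weight 2/49
  (X=1, Z=1, Y=0) weight 1/49
  (X=1, Z=1, Y=1) weight 1/49
  (X=2, Z=0, Y=0) weight 2/49
  (X=2, Z=0, Y=1) weight 2/49
Group by X:
  weight(X=0) = 4/49
  weight(X=1) = 2/49
  weight(X=2) = 4/49
Total weight = 4/49 + 2/49 + 4/49 = 10/49
P(X=0 | obs) = 4/49 / 10/49 = 2/5
P(X=1 | obs) = 2/49 / 10/49 = 1/5
P(X=2 | obs) = 4/49 / 10/49 = 2/5

P(X = 2 | obs) = 2/5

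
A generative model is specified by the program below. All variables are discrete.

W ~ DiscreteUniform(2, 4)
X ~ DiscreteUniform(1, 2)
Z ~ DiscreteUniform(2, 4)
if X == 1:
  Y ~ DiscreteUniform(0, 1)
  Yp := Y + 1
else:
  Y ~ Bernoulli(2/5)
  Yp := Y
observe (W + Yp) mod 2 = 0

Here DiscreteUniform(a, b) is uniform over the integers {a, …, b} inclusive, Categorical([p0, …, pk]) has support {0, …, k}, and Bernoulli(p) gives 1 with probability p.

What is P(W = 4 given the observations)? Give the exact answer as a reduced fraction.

P(W = 4 | obs) = 11/31

Enumerate traces; 18 have nonzero weight after conditioning:
  (W=2, X=1, Z=2, Y=1) weight 1/36
  (W=2, X=1, Z=3, Y=1) weight 1/36
  (W=2, X=1, Z=4, Y=1) weight 1/36
  (W=2, X=2, Z=2, Y=0) weight 1/30
  (W=2, X=2, Z=3, Y=0) weight 1/30
  (W=2, X=2, Z=4, Y=0) weight 1/30
  (W=3, X=1, Z=2, Y=0) weight 1/36
  (W=3, X=1, Z=3, Y=0) weight 1/36
  (W=4, X=1, Z=2, Y=1) weight 1/36
  … 9 more
Group by W:
  weight(W=2) = 11/60
  weight(W=3) = 3/20
  weight(W=4) = 11/60
Total weight = 11/60 + 3/20 + 11/60 = 31/60
P(W=2 | obs) = 11/60 / 31/60 = 11/31
P(W=3 | obs) = 3/20 / 31/60 = 9/31
P(W=4 | obs) = 11/60 / 31/60 = 11/31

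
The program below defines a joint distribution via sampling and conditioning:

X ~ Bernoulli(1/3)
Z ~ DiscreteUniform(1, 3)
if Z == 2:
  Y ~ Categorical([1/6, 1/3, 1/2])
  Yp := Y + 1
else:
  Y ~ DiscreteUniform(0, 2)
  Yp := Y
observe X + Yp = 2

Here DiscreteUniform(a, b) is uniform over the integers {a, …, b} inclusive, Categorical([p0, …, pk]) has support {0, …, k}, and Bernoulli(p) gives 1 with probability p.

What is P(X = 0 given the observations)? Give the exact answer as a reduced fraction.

P(X = 0 | obs) = 12/17

Enumerate traces; 6 have nonzero weight after conditioning:
  (X=0, Z=1, Y=2) weight 2/27
  (X=0, Z=2, Y=1) weight 2/27
  (X=0, Z=3, Y=2) weight 2/27
  (X=1, Z=1, Y=1) weight 1/27
  (X=1, Z=2, Y=0) weight 1/54
  (X=1, Z=3, Y=1) weight 1/27
Group by X:
  weight(X=0) = 2/9
  weight(X=1) = 5/54
Total weight = 2/9 + 5/54 = 17/54
P(X=0 | obs) = 2/9 / 17/54 = 12/17
P(X=1 | obs) = 5/54 / 17/54 = 5/17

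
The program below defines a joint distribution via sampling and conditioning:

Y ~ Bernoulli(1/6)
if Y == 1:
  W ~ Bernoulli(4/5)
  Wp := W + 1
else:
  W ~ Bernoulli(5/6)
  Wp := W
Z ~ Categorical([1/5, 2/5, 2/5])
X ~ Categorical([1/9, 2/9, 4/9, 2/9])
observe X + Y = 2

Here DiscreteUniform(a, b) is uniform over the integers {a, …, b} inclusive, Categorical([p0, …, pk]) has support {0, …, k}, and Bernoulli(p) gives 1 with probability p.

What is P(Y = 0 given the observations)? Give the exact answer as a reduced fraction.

P(Y = 0 | obs) = 10/11

Enumerate traces; 12 have nonzero weight after conditioning:
  (Y=0, W=0, Z=0, X=2) weight 1/81
  (Y=0, W=0, Z=1, X=2) weight 2/81
  (Y=0, W=0, Z=2, X=2) weight 2/81
  (Y=0, W=1, Z=0, X=2) weight 5/81
  (Y=0, W=1, Z=1, X=2) weight 10/81
  (Y=0, W=1, Z=2, X=2) weight 10/81
  (Y=1, W=0, Z=0, X=1) weight 1/675
  (Y=1, W=0, Z=1, X=1) weight 2/675
  … 4 more
Group by Y:
  weight(Y=0) = 10/27
  weight(Y=1) = 1/27
Total weight = 10/27 + 1/27 = 11/27
P(Y=0 | obs) = 10/27 / 11/27 = 10/11
P(Y=1 | obs) = 1/27 / 11/27 = 1/11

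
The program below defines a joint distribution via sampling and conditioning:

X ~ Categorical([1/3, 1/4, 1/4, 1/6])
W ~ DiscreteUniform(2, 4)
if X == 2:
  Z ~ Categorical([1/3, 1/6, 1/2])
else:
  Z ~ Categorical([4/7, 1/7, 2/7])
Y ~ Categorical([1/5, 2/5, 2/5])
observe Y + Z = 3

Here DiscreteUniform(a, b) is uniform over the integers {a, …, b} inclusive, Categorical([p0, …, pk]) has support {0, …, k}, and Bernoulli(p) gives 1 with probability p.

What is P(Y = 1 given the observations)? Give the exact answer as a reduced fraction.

P(Y = 1 | obs) = 57/82

Enumerate traces; 24 have nonzero weight after conditioning:
  (X=0, W=2, Z=1, Y=2) weight 2/315
  (X=0, W=2, Z=2, Y=1) weight 4/315
  (X=0, W=3, Z=1, Y=2) weight 2/315
  (X=0, W=3, Z=2, Y=1) weight 4/315
  (X=0, W=4, Z=1, Y=2) weight 2/315
  (X=0, W=4, Z=2, Y=1) weight 4/315
  (X=1, W=2, Z=1, Y=2) weight 1/210
  (X=1, W=2, Z=2, Y=1) weight 1/105
  … 16 more
Group by Y:
  weight(Y=1) = 19/140
  weight(Y=2) = 5/84
Total weight = 19/140 + 5/84 = 41/210
P(Y=1 | obs) = 19/140 / 41/210 = 57/82
P(Y=2 | obs) = 5/84 / 41/210 = 25/82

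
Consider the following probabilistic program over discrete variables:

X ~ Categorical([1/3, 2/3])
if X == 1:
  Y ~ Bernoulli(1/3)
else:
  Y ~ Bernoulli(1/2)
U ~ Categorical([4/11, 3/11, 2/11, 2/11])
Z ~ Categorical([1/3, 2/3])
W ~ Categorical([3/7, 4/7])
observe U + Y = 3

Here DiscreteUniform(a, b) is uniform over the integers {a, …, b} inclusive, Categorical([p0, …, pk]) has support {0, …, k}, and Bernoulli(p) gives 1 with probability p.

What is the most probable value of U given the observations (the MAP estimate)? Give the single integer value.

argmax_v P(U = v | obs) = 3

Enumerate traces; 16 have nonzero weight after conditioning:
  (X=0, Y=0, U=3, Z=0, W=0) weight 1/231
  (X=0, Y=0, U=3, Z=0, W=1) weight 4/693
  (X=0, Y=0, U=3, Z=1, W=0) weight 2/231
  (X=0, Y=0, U=3, Z=1, W=1) weight 8/693
  (X=0, Y=1, U=2, Z=0, W=0) weight 1/231
  (X=0, Y=1, U=2, Z=0, W=1) weight 4/693
  (X=0, Y=1, U=2, Z=1, W=0) weight 2/231
  (X=0, Y=1, U=2, Z=1, W=1) weight 8/693
  … 8 more
Group by U:
  weight(U=2) = 7/99
  weight(U=3) = 1/9
Total weight = 7/99 + 1/9 = 2/11
P(U=2 | obs) = 7/99 / 2/11 = 7/18
P(U=3 | obs) = 1/9 / 2/11 = 11/18
argmax = 3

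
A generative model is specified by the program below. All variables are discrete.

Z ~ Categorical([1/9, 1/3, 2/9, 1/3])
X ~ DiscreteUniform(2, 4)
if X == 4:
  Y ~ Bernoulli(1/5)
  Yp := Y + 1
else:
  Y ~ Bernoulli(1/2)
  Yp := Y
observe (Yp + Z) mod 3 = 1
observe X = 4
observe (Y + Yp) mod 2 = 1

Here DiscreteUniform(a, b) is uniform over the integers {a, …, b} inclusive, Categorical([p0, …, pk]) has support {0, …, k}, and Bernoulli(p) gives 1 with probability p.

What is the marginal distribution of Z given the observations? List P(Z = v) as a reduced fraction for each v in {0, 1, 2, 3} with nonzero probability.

P(Z=0) = 2/9, P(Z=2) = 1/9, P(Z=3) = 2/3

Enumerate traces; 3 have nonzero weight after conditioning:
  (Z=0, X=4, Y=0) weight 4/135
  (Z=2, X=4, Y=1) weight 2/135
  (Z=3, X=4, Y=0) weight 4/45
Group by Z:
  weight(Z=0) = 4/135
  weight(Z=2) = 2/135
  weight(Z=3) = 4/45
Total weight = 4/135 + 2/135 + 4/45 = 2/15
P(Z=0 | obs) = 4/135 / 2/15 = 2/9
P(Z=2 | obs) = 2/135 / 2/15 = 1/9
P(Z=3 | obs) = 4/45 / 2/15 = 2/3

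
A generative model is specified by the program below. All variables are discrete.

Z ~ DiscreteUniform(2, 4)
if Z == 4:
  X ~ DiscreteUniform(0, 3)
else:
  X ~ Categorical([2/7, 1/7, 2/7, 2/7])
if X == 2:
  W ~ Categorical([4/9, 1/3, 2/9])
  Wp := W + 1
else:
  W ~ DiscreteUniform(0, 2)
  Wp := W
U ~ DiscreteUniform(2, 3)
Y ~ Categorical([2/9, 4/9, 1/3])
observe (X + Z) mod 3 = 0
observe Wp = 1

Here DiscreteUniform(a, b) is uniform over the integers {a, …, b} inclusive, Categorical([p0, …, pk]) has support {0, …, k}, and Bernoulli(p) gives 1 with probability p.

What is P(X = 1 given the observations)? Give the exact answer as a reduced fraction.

P(X = 1 | obs) = 3/22

Enumerate traces; 24 have nonzero weight after conditioning:
  (Z=2, X=1, W=1, U=2, Y=0) weight 1/567
  (Z=2, X=1, W=1, U=2, Y=1) weight 2/567
  (Z=2, X=1, W=1, U=2, Y=2) weight 1/378
  (Z=2, X=1, W=1, U=3, Y=0) weight 1/567
  (Z=2, X=1, W=1, U=3, Y=1) weight 2/567
  (Z=2, X=1, W=1, U=3, Y=2) weight 1/378
  (Z=3, X=0, W=1, U=2, Y=0) weight 2/567
  (Z=3, X=0, W=1, U=2, Y=1) weight 4/567
  (Z=3, X=3, W=1, U=2, Y=0) weight 2/567
  (Z=4, X=2, W=0, U=2, Y=0) weight 1/243
  … 14 more
Group by X:
  weight(X=0) = 2/63
  weight(X=1) = 1/63
  weight(X=2) = 1/27
  weight(X=3) = 2/63
Total weight = 2/63 + 1/63 + 1/27 + 2/63 = 22/189
P(X=0 | obs) = 2/63 / 22/189 = 3/11
P(X=1 | obs) = 1/63 / 22/189 = 3/22
P(X=2 | obs) = 1/27 / 22/189 = 7/22
P(X=3 | obs) = 2/63 / 22/189 = 3/11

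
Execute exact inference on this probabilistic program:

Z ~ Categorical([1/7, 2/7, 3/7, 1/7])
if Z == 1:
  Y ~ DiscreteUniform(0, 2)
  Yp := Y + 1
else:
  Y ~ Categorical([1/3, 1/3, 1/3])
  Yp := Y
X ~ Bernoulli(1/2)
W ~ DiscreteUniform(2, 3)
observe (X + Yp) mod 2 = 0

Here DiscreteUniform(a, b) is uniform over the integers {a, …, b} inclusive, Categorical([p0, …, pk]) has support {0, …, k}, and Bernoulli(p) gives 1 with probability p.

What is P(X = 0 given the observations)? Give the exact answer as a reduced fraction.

Enumerate traces; 24 have nonzero weight after conditioning:
  (Z=0, Y=0, X=0, W=2) weight 1/84
  (Z=0, Y=0, X=0, W=3) weight 1/84
  (Z=0, Y=1, X=1, W=2) weight 1/84
  (Z=0, Y=1, X=1, W=3) weight 1/84
  (Z=0, Y=2, X=0, W=2) weight 1/84
  (Z=0, Y=2, X=0, W=3) weight 1/84
  (Z=1, Y=0, X=1, W=2) weight 1/42
  (Z=1, Y=0, X=1, W=3) weight 1/42
  … 16 more
Group by X:
  weight(X=0) = 2/7
  weight(X=1) = 3/14
Total weight = 2/7 + 3/14 = 1/2
P(X=0 | obs) = 2/7 / 1/2 = 4/7
P(X=1 | obs) = 3/14 / 1/2 = 3/7

P(X = 0 | obs) = 4/7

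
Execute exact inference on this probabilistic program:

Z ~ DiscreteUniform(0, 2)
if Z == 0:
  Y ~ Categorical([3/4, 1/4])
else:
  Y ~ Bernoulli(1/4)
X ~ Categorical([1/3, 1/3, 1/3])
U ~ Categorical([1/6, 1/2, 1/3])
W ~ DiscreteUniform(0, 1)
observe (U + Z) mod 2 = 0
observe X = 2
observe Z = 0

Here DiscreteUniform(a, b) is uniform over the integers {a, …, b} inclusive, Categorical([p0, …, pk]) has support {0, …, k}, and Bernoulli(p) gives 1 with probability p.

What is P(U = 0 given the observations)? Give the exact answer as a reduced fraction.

Enumerate traces; 8 have nonzero weight after conditioning:
  (Z=0, Y=0, X=2, U=0, W=0) weight 1/144
  (Z=0, Y=0, X=2, U=0, W=1) weight 1/144
  (Z=0, Y=0, X=2, U=2, W=0) weight 1/72
  (Z=0, Y=0, X=2, U=2, W=1) weight 1/72
  (Z=0, Y=1, X=2, U=0, W=0) weight 1/432
  (Z=0, Y=1, X=2, U=0, W=1) weight 1/432
  (Z=0, Y=1, X=2, U=2, W=0) weight 1/216
  (Z=0, Y=1, X=2, U=2, W=1) weight 1/216
Group by U:
  weight(U=0) = 1/54
  weight(U=2) = 1/27
Total weight = 1/54 + 1/27 = 1/18
P(U=0 | obs) = 1/54 / 1/18 = 1/3
P(U=2 | obs) = 1/27 / 1/18 = 2/3

P(U = 0 | obs) = 1/3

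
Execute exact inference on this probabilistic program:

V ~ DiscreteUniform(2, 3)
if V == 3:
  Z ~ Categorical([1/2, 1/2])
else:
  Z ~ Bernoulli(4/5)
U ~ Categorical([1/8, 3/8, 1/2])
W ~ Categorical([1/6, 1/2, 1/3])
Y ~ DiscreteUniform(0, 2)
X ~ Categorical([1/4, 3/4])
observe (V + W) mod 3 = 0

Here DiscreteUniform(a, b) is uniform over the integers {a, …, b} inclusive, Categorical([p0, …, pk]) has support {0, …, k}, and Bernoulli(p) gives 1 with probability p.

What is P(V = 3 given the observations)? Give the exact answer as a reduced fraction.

Enumerate traces; 72 have nonzero weight after conditioning:
  (V=2, Z=0, U=0, W=1, Y=0, X=0) weight 1/1920
  (V=2, Z=0, U=0, W=1, Y=0, X=1) weight 1/640
  (V=2, Z=0, U=0, W=1, Y=1, X=0) weight 1/1920
  (V=2, Z=0, U=0, W=1, Y=1, X=1) weight 1/640
  (V=2, Z=0, U=0, W=1, Y=2, X=0) weight 1/1920
  (V=2, Z=0, U=0, W=1, Y=2, X=1) weight 1/640
  (V=2, Z=0, U=1, W=1, Y=0, X=0) weight 1/640
  (V=2, Z=0, U=1, W=1, Y=0, X=1) weight 3/640
  (V=3, Z=0, U=0, W=0, Y=0, X=0) weight 1/2304
  … 63 more
Group by V:
  weight(V=2) = 1/4
  weight(V=3) = 1/12
Total weight = 1/4 + 1/12 = 1/3
P(V=2 | obs) = 1/4 / 1/3 = 3/4
P(V=3 | obs) = 1/12 / 1/3 = 1/4

P(V = 3 | obs) = 1/4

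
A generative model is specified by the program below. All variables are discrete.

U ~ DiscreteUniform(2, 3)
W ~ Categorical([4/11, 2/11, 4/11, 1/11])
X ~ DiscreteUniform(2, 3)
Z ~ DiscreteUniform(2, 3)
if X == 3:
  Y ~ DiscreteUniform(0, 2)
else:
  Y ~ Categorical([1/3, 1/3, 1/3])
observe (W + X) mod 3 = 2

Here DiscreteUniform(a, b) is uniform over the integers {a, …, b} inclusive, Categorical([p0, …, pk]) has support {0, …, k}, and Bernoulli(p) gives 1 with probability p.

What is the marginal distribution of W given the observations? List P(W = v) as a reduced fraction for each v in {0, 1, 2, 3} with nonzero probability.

Enumerate traces; 36 have nonzero weight after conditioning:
  (U=2, W=0, X=2, Z=2, Y=0) weight 1/66
  (U=2, W=0, X=2, Z=2, Y=1) weight 1/66
  (U=2, W=0, X=2, Z=2, Y=2) weight 1/66
  (U=2, W=0, X=2, Z=3, Y=0) weight 1/66
  (U=2, W=0, X=2, Z=3, Y=1) weight 1/66
  (U=2, W=0, X=2, Z=3, Y=2) weight 1/66
  (U=2, W=2, X=3, Z=2, Y=0) weight 1/66
  (U=2, W=2, X=3, Z=2, Y=1) weight 1/66
  (U=2, W=3, X=2, Z=2, Y=0) weight 1/264
  … 27 more
Group by W:
  weight(W=0) = 2/11
  weight(W=2) = 2/11
  weight(W=3) = 1/22
Total weight = 2/11 + 2/11 + 1/22 = 9/22
P(W=0 | obs) = 2/11 / 9/22 = 4/9
P(W=2 | obs) = 2/11 / 9/22 = 4/9
P(W=3 | obs) = 1/22 / 9/22 = 1/9

P(W=0) = 4/9, P(W=2) = 4/9, P(W=3) = 1/9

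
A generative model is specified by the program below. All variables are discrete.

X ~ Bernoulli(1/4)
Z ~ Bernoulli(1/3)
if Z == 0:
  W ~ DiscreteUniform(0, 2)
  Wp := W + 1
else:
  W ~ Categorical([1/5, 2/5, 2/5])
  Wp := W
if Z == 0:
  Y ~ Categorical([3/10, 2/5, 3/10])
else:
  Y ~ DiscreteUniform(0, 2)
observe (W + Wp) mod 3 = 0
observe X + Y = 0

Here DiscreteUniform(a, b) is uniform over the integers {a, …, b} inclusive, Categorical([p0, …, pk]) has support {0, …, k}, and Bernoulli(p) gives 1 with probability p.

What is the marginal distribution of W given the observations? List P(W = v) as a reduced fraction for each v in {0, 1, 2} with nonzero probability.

P(W=0) = 1/4, P(W=1) = 3/4

Enumerate traces; 2 have nonzero weight after conditioning:
  (X=0, Z=0, W=1, Y=0) weight 1/20
  (X=0, Z=1, W=0, Y=0) weight 1/60
Group by W:
  weight(W=0) = 1/60
  weight(W=1) = 1/20
Total weight = 1/60 + 1/20 = 1/15
P(W=0 | obs) = 1/60 / 1/15 = 1/4
P(W=1 | obs) = 1/20 / 1/15 = 3/4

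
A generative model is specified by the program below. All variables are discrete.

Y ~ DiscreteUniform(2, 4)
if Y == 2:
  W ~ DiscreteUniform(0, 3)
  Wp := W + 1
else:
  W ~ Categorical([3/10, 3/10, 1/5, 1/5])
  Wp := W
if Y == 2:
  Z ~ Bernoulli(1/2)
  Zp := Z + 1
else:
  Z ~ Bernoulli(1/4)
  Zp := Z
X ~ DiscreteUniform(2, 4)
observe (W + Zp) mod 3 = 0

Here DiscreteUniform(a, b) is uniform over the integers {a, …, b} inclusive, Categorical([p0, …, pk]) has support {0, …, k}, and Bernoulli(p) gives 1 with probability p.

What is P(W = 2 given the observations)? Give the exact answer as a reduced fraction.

Enumerate traces; 24 have nonzero weight after conditioning:
  (Y=2, W=1, Z=1, X=2) weight 1/72
  (Y=2, W=1, Z=1, X=3) weight 1/72
  (Y=2, W=1, Z=1, X=4) weight 1/72
  (Y=2, W=2, Z=0, X=2) weight 1/72
  (Y=2, W=2, Z=0, X=3) weight 1/72
  (Y=2, W=2, Z=0, X=4) weight 1/72
  (Y=3, W=0, Z=0, X=2) weight 1/40
  (Y=3, W=0, Z=0, X=3) weight 1/40
  (Y=3, W=3, Z=0, X=2) weight 1/60
  … 15 more
Group by W:
  weight(W=0) = 3/20
  weight(W=1) = 1/24
  weight(W=2) = 3/40
  weight(W=3) = 1/10
Total weight = 3/20 + 1/24 + 3/40 + 1/10 = 11/30
P(W=0 | obs) = 3/20 / 11/30 = 9/22
P(W=1 | obs) = 1/24 / 11/30 = 5/44
P(W=2 | obs) = 3/40 / 11/30 = 9/44
P(W=3 | obs) = 1/10 / 11/30 = 3/11

P(W = 2 | obs) = 9/44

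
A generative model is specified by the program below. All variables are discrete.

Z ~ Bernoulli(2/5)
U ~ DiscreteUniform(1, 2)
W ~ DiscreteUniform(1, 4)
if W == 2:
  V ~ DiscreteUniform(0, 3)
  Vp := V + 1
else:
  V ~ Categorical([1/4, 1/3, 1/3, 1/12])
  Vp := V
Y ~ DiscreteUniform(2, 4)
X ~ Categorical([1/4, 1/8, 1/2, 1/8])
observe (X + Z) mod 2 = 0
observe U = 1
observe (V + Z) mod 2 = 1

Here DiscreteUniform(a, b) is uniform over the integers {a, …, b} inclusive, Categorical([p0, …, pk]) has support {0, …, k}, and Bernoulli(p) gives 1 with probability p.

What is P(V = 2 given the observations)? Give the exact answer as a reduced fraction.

Enumerate traces; 96 have nonzero weight after conditioning:
  (Z=0, U=1, W=1, V=1, Y=2, X=0) weight 1/480
  (Z=0, U=1, W=1, V=1, Y=2, X=2) weight 1/240
  (Z=0, U=1, W=1, V=1, Y=3, X=0) weight 1/480
  (Z=0, U=1, W=1, V=1, Y=3, X=2) weight 1/240
  (Z=0, U=1, W=1, V=1, Y=4, X=0) weight 1/480
  (Z=0, U=1, W=1, V=1, Y=4, X=2) weight 1/240
  (Z=0, U=1, W=1, V=3, Y=2, X=0) weight 1/1920
  (Z=0, U=1, W=1, V=3, Y=2, X=2) weight 1/960
  (Z=1, U=1, W=1, V=0, Y=2, X=1) weight 1/1920
  (Z=1, U=1, W=1, V=2, Y=2, X=1) weight 1/1440
  … 86 more
Group by V:
  weight(V=0) = 1/80
  weight(V=1) = 9/128
  weight(V=2) = 1/64
  weight(V=3) = 9/320
Total weight = 1/80 + 9/128 + 1/64 + 9/320 = 81/640
P(V=0 | obs) = 1/80 / 81/640 = 8/81
P(V=1 | obs) = 9/128 / 81/640 = 5/9
P(V=2 | obs) = 1/64 / 81/640 = 10/81
P(V=3 | obs) = 9/320 / 81/640 = 2/9

P(V = 2 | obs) = 10/81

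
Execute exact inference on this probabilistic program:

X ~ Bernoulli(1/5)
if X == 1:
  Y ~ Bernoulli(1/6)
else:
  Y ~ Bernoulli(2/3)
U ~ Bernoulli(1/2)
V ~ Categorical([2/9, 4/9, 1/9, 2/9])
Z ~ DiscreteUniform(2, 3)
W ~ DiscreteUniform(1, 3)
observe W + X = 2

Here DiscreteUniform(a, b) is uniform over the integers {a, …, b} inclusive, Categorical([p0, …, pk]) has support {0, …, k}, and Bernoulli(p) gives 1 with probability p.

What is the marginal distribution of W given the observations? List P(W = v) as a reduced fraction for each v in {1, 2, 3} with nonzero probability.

Enumerate traces; 64 have nonzero weight after conditioning:
  (X=0, Y=0, U=0, V=0, Z=2, W=2) weight 2/405
  (X=0, Y=0, U=0, V=0, Z=3, W=2) weight 2/405
  (X=0, Y=0, U=0, V=1, Z=2, W=2) weight 4/405
  (X=0, Y=0, U=0, V=1, Z=3, W=2) weight 4/405
  (X=0, Y=0, U=0, V=2, Z=2, W=2) weight 1/405
  (X=0, Y=0, U=0, V=2, Z=3, W=2) weight 1/405
  (X=0, Y=0, U=0, V=3, Z=2, W=2) weight 2/405
  (X=0, Y=0, U=0, V=3, Z=3, W=2) weight 2/405
  (X=1, Y=0, U=0, V=0, Z=2, W=1) weight 1/324
  … 55 more
Group by W:
  weight(W=1) = 1/15
  weight(W=2) = 4/15
Total weight = 1/15 + 4/15 = 1/3
P(W=1 | obs) = 1/15 / 1/3 = 1/5
P(W=2 | obs) = 4/15 / 1/3 = 4/5

P(W=1) = 1/5, P(W=2) = 4/5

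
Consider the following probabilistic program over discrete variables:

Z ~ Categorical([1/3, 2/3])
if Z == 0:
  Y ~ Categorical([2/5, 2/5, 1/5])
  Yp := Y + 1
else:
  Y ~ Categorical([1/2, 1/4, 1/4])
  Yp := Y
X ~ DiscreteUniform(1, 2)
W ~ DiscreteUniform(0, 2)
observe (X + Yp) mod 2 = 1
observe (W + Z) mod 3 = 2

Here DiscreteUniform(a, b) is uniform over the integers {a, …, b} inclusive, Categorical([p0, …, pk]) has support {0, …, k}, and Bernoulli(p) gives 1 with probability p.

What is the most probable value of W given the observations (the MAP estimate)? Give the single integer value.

argmax_v P(W = v | obs) = 1

Enumerate traces; 6 have nonzero weight after conditioning:
  (Z=0, Y=0, X=2, W=2) weight 1/45
  (Z=0, Y=1, X=1, W=2) weight 1/45
  (Z=0, Y=2, X=2, W=2) weight 1/90
  (Z=1, Y=0, X=1, W=1) weight 1/18
  (Z=1, Y=1, X=2, W=1) weight 1/36
  (Z=1, Y=2, X=1, W=1) weight 1/36
Group by W:
  weight(W=1) = 1/9
  weight(W=2) = 1/18
Total weight = 1/9 + 1/18 = 1/6
P(W=1 | obs) = 1/9 / 1/6 = 2/3
P(W=2 | obs) = 1/18 / 1/6 = 1/3
argmax = 1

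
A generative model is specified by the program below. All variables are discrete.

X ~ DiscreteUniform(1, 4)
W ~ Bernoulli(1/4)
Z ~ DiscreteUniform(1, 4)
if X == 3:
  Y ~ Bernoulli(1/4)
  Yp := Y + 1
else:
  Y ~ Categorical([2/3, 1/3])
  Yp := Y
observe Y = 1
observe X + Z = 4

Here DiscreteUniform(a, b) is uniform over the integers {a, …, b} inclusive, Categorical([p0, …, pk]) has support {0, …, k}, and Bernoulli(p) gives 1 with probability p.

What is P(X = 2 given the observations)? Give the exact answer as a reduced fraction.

P(X = 2 | obs) = 4/11

Enumerate traces; 6 have nonzero weight after conditioning:
  (X=1, W=0, Z=3, Y=1) weight 1/64
  (X=1, W=1, Z=3, Y=1) weight 1/192
  (X=2, W=0, Z=2, Y=1) weight 1/64
  (X=2, W=1, Z=2, Y=1) weight 1/192
  (X=3, W=0, Z=1, Y=1) weight 3/256
  (X=3, W=1, Z=1, Y=1) weight 1/256
Group by X:
  weight(X=1) = 1/48
  weight(X=2) = 1/48
  weight(X=3) = 1/64
Total weight = 1/48 + 1/48 + 1/64 = 11/192
P(X=1 | obs) = 1/48 / 11/192 = 4/11
P(X=2 | obs) = 1/48 / 11/192 = 4/11
P(X=3 | obs) = 1/64 / 11/192 = 3/11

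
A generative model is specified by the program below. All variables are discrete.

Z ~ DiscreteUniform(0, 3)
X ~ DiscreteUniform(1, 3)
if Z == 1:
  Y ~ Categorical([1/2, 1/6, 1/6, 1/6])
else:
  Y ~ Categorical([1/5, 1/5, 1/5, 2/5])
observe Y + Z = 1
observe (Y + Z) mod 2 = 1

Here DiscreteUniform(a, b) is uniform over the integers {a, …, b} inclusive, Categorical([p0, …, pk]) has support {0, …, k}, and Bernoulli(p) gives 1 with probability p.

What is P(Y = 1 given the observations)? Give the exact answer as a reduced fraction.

Enumerate traces; 6 have nonzero weight after conditioning:
  (Z=0, X=1, Y=1) weight 1/60
  (Z=0, X=2, Y=1) weight 1/60
  (Z=0, X=3, Y=1) weight 1/60
  (Z=1, X=1, Y=0) weight 1/24
  (Z=1, X=2, Y=0) weight 1/24
  (Z=1, X=3, Y=0) weight 1/24
Group by Y:
  weight(Y=0) = 1/8
  weight(Y=1) = 1/20
Total weight = 1/8 + 1/20 = 7/40
P(Y=0 | obs) = 1/8 / 7/40 = 5/7
P(Y=1 | obs) = 1/20 / 7/40 = 2/7

P(Y = 1 | obs) = 2/7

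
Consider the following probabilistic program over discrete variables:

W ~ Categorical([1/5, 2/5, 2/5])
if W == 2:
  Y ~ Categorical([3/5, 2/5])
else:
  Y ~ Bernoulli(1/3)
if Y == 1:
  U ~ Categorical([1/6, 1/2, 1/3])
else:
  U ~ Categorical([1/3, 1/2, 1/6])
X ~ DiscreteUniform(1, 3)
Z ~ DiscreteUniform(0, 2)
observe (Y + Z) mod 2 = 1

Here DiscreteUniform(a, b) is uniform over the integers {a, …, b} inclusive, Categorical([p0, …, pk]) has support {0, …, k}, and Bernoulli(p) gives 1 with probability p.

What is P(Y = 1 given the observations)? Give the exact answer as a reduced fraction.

P(Y = 1 | obs) = 9/17

Enumerate traces; 81 have nonzero weight after conditioning:
  (W=0, Y=0, U=0, X=1, Z=1) weight 2/405
  (W=0, Y=0, U=0, X=2, Z=1) weight 2/405
  (W=0, Y=0, U=0, X=3, Z=1) weight 2/405
  (W=0, Y=0, U=1, X=1, Z=1) weight 1/135
  (W=0, Y=0, U=1, X=2, Z=1) weight 1/135
  (W=0, Y=0, U=1, X=3, Z=1) weight 1/135
  (W=0, Y=0, U=2, X=1, Z=1) weight 1/405
  (W=0, Y=0, U=2, X=2, Z=1) weight 1/405
  (W=0, Y=1, U=0, X=1, Z=0) weight 1/810
  … 72 more
Group by Y:
  weight(Y=0) = 16/75
  weight(Y=1) = 6/25
Total weight = 16/75 + 6/25 = 34/75
P(Y=0 | obs) = 16/75 / 34/75 = 8/17
P(Y=1 | obs) = 6/25 / 34/75 = 9/17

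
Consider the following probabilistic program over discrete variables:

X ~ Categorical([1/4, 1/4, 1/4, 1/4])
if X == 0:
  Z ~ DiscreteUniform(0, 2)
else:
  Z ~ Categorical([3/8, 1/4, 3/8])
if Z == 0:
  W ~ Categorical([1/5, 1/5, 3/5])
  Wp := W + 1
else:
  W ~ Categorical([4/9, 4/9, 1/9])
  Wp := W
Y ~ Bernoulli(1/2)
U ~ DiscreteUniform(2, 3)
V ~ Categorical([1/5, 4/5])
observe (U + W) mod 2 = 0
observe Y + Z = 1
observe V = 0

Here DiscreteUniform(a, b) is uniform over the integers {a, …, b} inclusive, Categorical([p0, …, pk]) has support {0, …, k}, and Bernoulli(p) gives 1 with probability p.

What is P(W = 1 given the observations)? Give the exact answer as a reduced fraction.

Enumerate traces; 24 have nonzero weight after conditioning:
  (X=0, Z=0, W=0, Y=1, U=2, V=0) weight 1/1200
  (X=0, Z=0, W=1, Y=1, U=3, V=0) weight 1/1200
  (X=0, Z=0, W=2, Y=1, U=2, V=0) weight 1/400
  (X=0, Z=1, W=0, Y=0, U=2, V=0) weight 1/540
  (X=0, Z=1, W=1, Y=0, U=3, V=0) weight 1/540
  (X=0, Z=1, W=2, Y=0, U=2, V=0) weight 1/2160
  (X=1, Z=0, W=0, Y=1, U=2, V=0) weight 3/3200
  (X=1, Z=0, W=1, Y=1, U=3, V=0) weight 3/3200
  … 16 more
Group by W:
  weight(W=0) = 167/17280
  weight(W=1) = 167/17280
  weight(W=2) = 43/3456
Total weight = 167/17280 + 167/17280 + 43/3456 = 61/1920
P(W=0 | obs) = 167/17280 / 61/1920 = 167/549
P(W=1 | obs) = 167/17280 / 61/1920 = 167/549
P(W=2 | obs) = 43/3456 / 61/1920 = 215/549

P(W = 1 | obs) = 167/549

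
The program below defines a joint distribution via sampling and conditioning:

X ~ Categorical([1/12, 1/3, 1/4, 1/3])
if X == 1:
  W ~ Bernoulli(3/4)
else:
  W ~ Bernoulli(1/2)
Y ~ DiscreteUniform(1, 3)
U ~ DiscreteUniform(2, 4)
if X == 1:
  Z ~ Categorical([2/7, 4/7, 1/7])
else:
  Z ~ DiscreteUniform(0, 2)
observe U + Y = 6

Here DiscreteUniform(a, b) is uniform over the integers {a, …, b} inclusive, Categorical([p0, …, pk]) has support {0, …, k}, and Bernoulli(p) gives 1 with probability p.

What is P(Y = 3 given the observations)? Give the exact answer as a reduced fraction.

Enumerate traces; 48 have nonzero weight after conditioning:
  (X=0, W=0, Y=2, U=4, Z=0) weight 1/648
  (X=0, W=0, Y=2, U=4, Z=1) weight 1/648
  (X=0, W=0, Y=2, U=4, Z=2) weight 1/648
  (X=0, W=0, Y=3, U=3, Z=0) weight 1/648
  (X=0, W=0, Y=3, U=3, Z=1) weight 1/648
  (X=0, W=0, Y=3, U=3, Z=2) weight 1/648
  (X=0, W=1, Y=2, U=4, Z=0) weight 1/648
  (X=0, W=1, Y=2, U=4, Z=1) weight 1/648
  … 40 more
Group by Y:
  weight(Y=2) = 1/9
  weight(Y=3) = 1/9
Total weight = 1/9 + 1/9 = 2/9
P(Y=2 | obs) = 1/9 / 2/9 = 1/2
P(Y=3 | obs) = 1/9 / 2/9 = 1/2

P(Y = 3 | obs) = 1/2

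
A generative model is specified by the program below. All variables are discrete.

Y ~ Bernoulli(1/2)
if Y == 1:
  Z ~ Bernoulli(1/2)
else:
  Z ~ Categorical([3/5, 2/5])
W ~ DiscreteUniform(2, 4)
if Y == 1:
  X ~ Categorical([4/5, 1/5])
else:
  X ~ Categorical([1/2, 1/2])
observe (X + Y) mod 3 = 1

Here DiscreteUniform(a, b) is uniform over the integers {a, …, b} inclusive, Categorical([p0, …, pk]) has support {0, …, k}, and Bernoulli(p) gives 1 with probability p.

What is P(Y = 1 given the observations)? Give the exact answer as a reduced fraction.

Enumerate traces; 12 have nonzero weight after conditioning:
  (Y=0, Z=0, W=2, X=1) weight 1/20
  (Y=0, Z=0, W=3, X=1) weight 1/20
  (Y=0, Z=0, W=4, X=1) weight 1/20
  (Y=0, Z=1, W=2, X=1) weight 1/30
  (Y=0, Z=1, W=3, X=1) weight 1/30
  (Y=0, Z=1, W=4, X=1) weight 1/30
  (Y=1, Z=0, W=2, X=0) weight 1/15
  (Y=1, Z=0, W=3, X=0) weight 1/15
  … 4 more
Group by Y:
  weight(Y=0) = 1/4
  weight(Y=1) = 2/5
Total weight = 1/4 + 2/5 = 13/20
P(Y=0 | obs) = 1/4 / 13/20 = 5/13
P(Y=1 | obs) = 2/5 / 13/20 = 8/13

P(Y = 1 | obs) = 8/13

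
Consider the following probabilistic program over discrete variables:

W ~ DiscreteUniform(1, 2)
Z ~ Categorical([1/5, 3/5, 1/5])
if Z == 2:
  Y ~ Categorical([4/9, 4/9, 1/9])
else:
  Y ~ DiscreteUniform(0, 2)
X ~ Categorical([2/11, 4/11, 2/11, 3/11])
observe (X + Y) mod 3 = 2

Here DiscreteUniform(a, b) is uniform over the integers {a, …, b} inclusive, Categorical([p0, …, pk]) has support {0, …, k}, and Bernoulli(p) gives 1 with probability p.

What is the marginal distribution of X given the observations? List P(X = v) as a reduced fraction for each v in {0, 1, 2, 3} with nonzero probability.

P(X=0) = 26/161, P(X=1) = 64/161, P(X=2) = 32/161, P(X=3) = 39/161

Enumerate traces; 24 have nonzero weight after conditioning:
  (W=1, Z=0, Y=0, X=2) weight 1/165
  (W=1, Z=0, Y=1, X=1) weight 2/165
  (W=1, Z=0, Y=2, X=0) weight 1/165
  (W=1, Z=0, Y=2, X=3) weight 1/110
  (W=1, Z=1, Y=0, X=2) weight 1/55
  (W=1, Z=1, Y=1, X=1) weight 2/55
  (W=1, Z=1, Y=2, X=0) weight 1/55
  (W=1, Z=1, Y=2, X=3) weight 3/110
  … 16 more
Group by X:
  weight(X=0) = 26/495
  weight(X=1) = 64/495
  weight(X=2) = 32/495
  weight(X=3) = 13/165
Total weight = 26/495 + 64/495 + 32/495 + 13/165 = 161/495
P(X=0 | obs) = 26/495 / 161/495 = 26/161
P(X=1 | obs) = 64/495 / 161/495 = 64/161
P(X=2 | obs) = 32/495 / 161/495 = 32/161
P(X=3 | obs) = 13/165 / 161/495 = 39/161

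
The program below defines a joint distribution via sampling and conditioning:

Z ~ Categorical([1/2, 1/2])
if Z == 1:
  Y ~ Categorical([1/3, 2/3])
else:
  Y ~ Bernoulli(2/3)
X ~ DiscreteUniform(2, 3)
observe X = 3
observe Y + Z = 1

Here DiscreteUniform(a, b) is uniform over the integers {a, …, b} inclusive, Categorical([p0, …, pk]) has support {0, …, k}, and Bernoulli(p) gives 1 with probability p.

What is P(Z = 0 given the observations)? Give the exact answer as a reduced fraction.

Enumerate traces; 2 have nonzero weight after conditioning:
  (Z=0, Y=1, X=3) weight 1/6
  (Z=1, Y=0, X=3) weight 1/12
Group by Z:
  weight(Z=0) = 1/6
  weight(Z=1) = 1/12
Total weight = 1/6 + 1/12 = 1/4
P(Z=0 | obs) = 1/6 / 1/4 = 2/3
P(Z=1 | obs) = 1/12 / 1/4 = 1/3

P(Z = 0 | obs) = 2/3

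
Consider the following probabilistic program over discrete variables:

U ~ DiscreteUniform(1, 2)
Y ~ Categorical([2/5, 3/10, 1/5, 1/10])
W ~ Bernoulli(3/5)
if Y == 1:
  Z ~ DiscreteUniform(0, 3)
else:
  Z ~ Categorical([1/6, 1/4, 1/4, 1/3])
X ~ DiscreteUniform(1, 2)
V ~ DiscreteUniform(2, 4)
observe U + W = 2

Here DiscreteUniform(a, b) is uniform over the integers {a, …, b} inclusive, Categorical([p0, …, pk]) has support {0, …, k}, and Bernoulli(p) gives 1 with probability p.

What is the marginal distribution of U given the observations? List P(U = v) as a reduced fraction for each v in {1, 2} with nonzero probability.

Enumerate traces; 192 have nonzero weight after conditioning:
  (U=1, Y=0, W=1, Z=0, X=1, V=2) weight 1/300
  (U=1, Y=0, W=1, Z=0, X=1, V=3) weight 1/300
  (U=1, Y=0, W=1, Z=0, X=1, V=4) weight 1/300
  (U=1, Y=0, W=1, Z=0, X=2, V=2) weight 1/300
  (U=1, Y=0, W=1, Z=0, X=2, V=3) weight 1/300
  (U=1, Y=0, W=1, Z=0, X=2, V=4) weight 1/300
  (U=1, Y=0, W=1, Z=1, X=1, V=2) weight 1/200
  (U=1, Y=0, W=1, Z=1, X=1, V=3) weight 1/200
  (U=2, Y=0, W=0, Z=0, X=1, V=2) weight 1/450
  … 183 more
Group by U:
  weight(U=1) = 3/10
  weight(U=2) = 1/5
Total weight = 3/10 + 1/5 = 1/2
P(U=1 | obs) = 3/10 / 1/2 = 3/5
P(U=2 | obs) = 1/5 / 1/2 = 2/5

P(U=1) = 3/5, P(U=2) = 2/5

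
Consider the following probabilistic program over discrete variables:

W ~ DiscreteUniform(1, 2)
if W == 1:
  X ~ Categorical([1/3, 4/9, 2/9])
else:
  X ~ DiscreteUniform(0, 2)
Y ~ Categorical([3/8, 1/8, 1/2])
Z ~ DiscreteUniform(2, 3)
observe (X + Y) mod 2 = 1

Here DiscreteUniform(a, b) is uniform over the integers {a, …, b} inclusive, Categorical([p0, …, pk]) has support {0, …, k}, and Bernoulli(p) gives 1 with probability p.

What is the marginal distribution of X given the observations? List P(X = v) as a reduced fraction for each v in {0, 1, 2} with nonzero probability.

P(X=0) = 1/10, P(X=1) = 49/60, P(X=2) = 1/12

Enumerate traces; 16 have nonzero weight after conditioning:
  (W=1, X=0, Y=1, Z=2) weight 1/96
  (W=1, X=0, Y=1, Z=3) weight 1/96
  (W=1, X=1, Y=0, Z=2) weight 1/24
  (W=1, X=1, Y=0, Z=3) weight 1/24
  (W=1, X=1, Y=2, Z=2) weight 1/18
  (W=1, X=1, Y=2, Z=3) weight 1/18
  (W=1, X=2, Y=1, Z=2) weight 1/144
  (W=1, X=2, Y=1, Z=3) weight 1/144
  … 8 more
Group by X:
  weight(X=0) = 1/24
  weight(X=1) = 49/144
  weight(X=2) = 5/144
Total weight = 1/24 + 49/144 + 5/144 = 5/12
P(X=0 | obs) = 1/24 / 5/12 = 1/10
P(X=1 | obs) = 49/144 / 5/12 = 49/60
P(X=2 | obs) = 5/144 / 5/12 = 1/12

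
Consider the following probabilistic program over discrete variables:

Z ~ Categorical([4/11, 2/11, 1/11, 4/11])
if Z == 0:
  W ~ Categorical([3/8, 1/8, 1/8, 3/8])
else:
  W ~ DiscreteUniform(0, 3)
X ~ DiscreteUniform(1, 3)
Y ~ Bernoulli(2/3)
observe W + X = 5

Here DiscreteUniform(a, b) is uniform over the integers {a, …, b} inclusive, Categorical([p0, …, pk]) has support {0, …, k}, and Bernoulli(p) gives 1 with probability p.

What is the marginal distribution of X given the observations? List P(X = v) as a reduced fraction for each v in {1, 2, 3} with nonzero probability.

Enumerate traces; 16 have nonzero weight after conditioning:
  (Z=0, W=2, X=3, Y=0) weight 1/198
  (Z=0, W=2, X=3, Y=1) weight 1/99
  (Z=0, W=3, X=2, Y=0) weight 1/66
  (Z=0, W=3, X=2, Y=1) weight 1/33
  (Z=1, W=2, X=3, Y=0) weight 1/198
  (Z=1, W=2, X=3, Y=1) weight 1/99
  (Z=1, W=3, X=2, Y=0) weight 1/198
  (Z=1, W=3, X=2, Y=1) weight 1/99
  … 8 more
Group by X:
  weight(X=2) = 13/132
  weight(X=3) = 3/44
Total weight = 13/132 + 3/44 = 1/6
P(X=2 | obs) = 13/132 / 1/6 = 13/22
P(X=3 | obs) = 3/44 / 1/6 = 9/22

P(X=2) = 13/22, P(X=3) = 9/22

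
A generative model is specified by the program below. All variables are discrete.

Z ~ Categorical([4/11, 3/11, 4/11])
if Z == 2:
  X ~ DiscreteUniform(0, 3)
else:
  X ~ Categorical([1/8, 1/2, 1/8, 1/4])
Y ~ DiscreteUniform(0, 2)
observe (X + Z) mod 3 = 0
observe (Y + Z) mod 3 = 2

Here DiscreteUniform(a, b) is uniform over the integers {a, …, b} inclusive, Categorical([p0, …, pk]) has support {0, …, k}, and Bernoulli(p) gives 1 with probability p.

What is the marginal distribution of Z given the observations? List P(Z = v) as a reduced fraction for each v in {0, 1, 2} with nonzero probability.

Enumerate traces; 4 have nonzero weight after conditioning:
  (Z=0, X=0, Y=2) weight 1/66
  (Z=0, X=3, Y=2) weight 1/33
  (Z=1, X=2, Y=1) weight 1/88
  (Z=2, X=1, Y=0) weight 1/33
Group by Z:
  weight(Z=0) = 1/22
  weight(Z=1) = 1/88
  weight(Z=2) = 1/33
Total weight = 1/22 + 1/88 + 1/33 = 23/264
P(Z=0 | obs) = 1/22 / 23/264 = 12/23
P(Z=1 | obs) = 1/88 / 23/264 = 3/23
P(Z=2 | obs) = 1/33 / 23/264 = 8/23

P(Z=0) = 12/23, P(Z=1) = 3/23, P(Z=2) = 8/23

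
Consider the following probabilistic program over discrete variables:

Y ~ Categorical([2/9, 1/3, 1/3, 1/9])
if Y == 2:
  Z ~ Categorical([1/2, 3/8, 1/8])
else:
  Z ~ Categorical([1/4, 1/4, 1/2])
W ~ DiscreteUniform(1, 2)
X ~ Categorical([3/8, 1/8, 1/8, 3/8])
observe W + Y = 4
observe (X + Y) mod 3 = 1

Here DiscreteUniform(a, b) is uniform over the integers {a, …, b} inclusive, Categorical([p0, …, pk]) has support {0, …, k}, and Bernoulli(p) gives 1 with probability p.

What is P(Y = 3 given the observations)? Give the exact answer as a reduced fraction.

Enumerate traces; 6 have nonzero weight after conditioning:
  (Y=2, Z=0, W=2, X=2) weight 1/96
  (Y=2, Z=1, W=2, X=2) weight 1/128
  (Y=2, Z=2, W=2, X=2) weight 1/384
  (Y=3, Z=0, W=1, X=1) weight 1/576
  (Y=3, Z=1, W=1, X=1) weight 1/576
  (Y=3, Z=2, W=1, X=1) weight 1/288
Group by Y:
  weight(Y=2) = 1/48
  weight(Y=3) = 1/144
Total weight = 1/48 + 1/144 = 1/36
P(Y=2 | obs) = 1/48 / 1/36 = 3/4
P(Y=3 | obs) = 1/144 / 1/36 = 1/4

P(Y = 3 | obs) = 1/4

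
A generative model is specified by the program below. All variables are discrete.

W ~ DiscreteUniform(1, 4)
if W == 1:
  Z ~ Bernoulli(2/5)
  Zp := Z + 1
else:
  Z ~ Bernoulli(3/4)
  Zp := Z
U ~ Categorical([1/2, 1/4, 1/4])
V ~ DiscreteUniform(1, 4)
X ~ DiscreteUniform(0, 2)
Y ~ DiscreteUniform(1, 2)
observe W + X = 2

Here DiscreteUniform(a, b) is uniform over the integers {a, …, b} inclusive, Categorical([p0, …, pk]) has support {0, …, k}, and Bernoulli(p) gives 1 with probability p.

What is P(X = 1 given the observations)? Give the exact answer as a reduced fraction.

Enumerate traces; 96 have nonzero weight after conditioning:
  (W=1, Z=0, U=0, V=1, X=1, Y=1) weight 1/320
  (W=1, Z=0, U=0, V=1, X=1, Y=2) weight 1/320
  (W=1, Z=0, U=0, V=2, X=1, Y=1) weight 1/320
  (W=1, Z=0, U=0, V=2, X=1, Y=2) weight 1/320
  (W=1, Z=0, U=0, V=3, X=1, Y=1) weight 1/320
  (W=1, Z=0, U=0, V=3, X=1, Y=2) weight 1/320
  (W=1, Z=0, U=0, V=4, X=1, Y=1) weight 1/320
  (W=1, Z=0, U=0, V=4, X=1, Y=2) weight 1/320
  (W=2, Z=0, U=0, V=1, X=0, Y=1) weight 1/768
  … 87 more
Group by X:
  weight(X=0) = 1/12
  weight(X=1) = 1/12
Total weight = 1/12 + 1/12 = 1/6
P(X=0 | obs) = 1/12 / 1/6 = 1/2
P(X=1 | obs) = 1/12 / 1/6 = 1/2

P(X = 1 | obs) = 1/2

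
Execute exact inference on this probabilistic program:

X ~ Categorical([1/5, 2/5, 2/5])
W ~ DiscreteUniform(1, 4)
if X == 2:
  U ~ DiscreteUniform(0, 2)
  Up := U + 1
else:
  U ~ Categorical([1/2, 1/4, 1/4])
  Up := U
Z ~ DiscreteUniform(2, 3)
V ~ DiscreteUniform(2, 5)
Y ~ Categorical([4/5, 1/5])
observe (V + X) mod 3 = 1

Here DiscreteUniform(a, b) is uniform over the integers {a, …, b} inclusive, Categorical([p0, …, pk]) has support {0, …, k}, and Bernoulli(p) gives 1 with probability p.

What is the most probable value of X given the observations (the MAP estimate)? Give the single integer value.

argmax_v P(X = v | obs) = 2

Enumerate traces; 192 have nonzero weight after conditioning:
  (X=0, W=1, U=0, Z=2, V=4, Y=0) weight 1/400
  (X=0, W=1, U=0, Z=2, V=4, Y=1) weight 1/1600
  (X=0, W=1, U=0, Z=3, V=4, Y=0) weight 1/400
  (X=0, W=1, U=0, Z=3, V=4, Y=1) weight 1/1600
  (X=0, W=1, U=1, Z=2, V=4, Y=0) weight 1/800
  (X=0, W=1, U=1, Z=2, V=4, Y=1) weight 1/3200
  (X=0, W=1, U=1, Z=3, V=4, Y=0) weight 1/800
  (X=0, W=1, U=1, Z=3, V=4, Y=1) weight 1/3200
  (X=1, W=1, U=0, Z=2, V=3, Y=0) weight 1/200
  (X=2, W=1, U=0, Z=2, V=2, Y=0) weight 1/300
  … 182 more
Group by X:
  weight(X=0) = 1/20
  weight(X=1) = 1/10
  weight(X=2) = 1/5
Total weight = 1/20 + 1/10 + 1/5 = 7/20
P(X=0 | obs) = 1/20 / 7/20 = 1/7
P(X=1 | obs) = 1/10 / 7/20 = 2/7
P(X=2 | obs) = 1/5 / 7/20 = 4/7
argmax = 2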